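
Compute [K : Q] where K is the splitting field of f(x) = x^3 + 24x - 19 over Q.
[K : Q] = 6

By the rational root test, any rational root of the monic integer polynomial f(x) = x^3 + 24x - 19 must be an integer dividing the constant term -19, i.e. one of ±{1, 19}. Evaluating: f(1) = 6, f(-1) = -44, f(19) = 7296, f(-19) = -7334; none is 0, so f has no rational root and is therefore irreducible over Q (a cubic with no linear factor over a field is irreducible). For an irreducible cubic, the Galois group is A_3 or S_3 according as the discriminant disc(f) = -4a^3 - 27b^2 = -4·(24)^3 - 27·(-19)^2 = -65043 is or is not a square in Q. Here disc(f) = -65043 is not a perfect square in Q, so the Galois group of f over Q is not contained in A_3 and must be all of S_3. The splitting field has degree |S_3| = 6 over Q, so [K : Q] = 6.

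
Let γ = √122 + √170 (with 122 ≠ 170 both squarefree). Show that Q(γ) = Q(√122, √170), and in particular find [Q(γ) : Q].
[Q(γ) : Q] = 4 (equivalently, Q(γ) = Q(√122, √170))

Obviously Q(γ) ⊆ Q(√122, √170), and [Q(√122, √170):Q] = 4 (since 122, 170 are distinct squarefree integers > 1 with 20740 not a perfect square). To show equality we compute the minimal polynomial of γ. From γ = √122 + √170: γ^2 = 122 + 2√(20740) + 170 = 292 + 2√(20740), so γ^2 - 292 = 2√(20740); squaring, (γ^2 - 292)^2 = 4·20740, i.e. γ^4 - 584γ^2 + 85264 - 82960 = 0, i.e. γ^4 - 584γ^2 + 2304 = 0. So γ is a root of x^4 - 584x^2 + 2304. This polynomial is irreducible over Q: it has no rational root (each ±√122 ± √170 is irrational), and any factorization into two quadratics over Q would force √(20740) ∈ Q (pairing opposite roots) or √122, √170 ∈ Q (other pairings), all impossible. Hence [Q(γ):Q] = 4 = [Q(√122, √170):Q], so Q(γ) = Q(√122, √170).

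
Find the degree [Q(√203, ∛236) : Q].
[Q(√203, ∛236) : Q] = 6

Let L = Q(√203, ∛236). Since Q(√203) ⊂ L and [Q(√203):Q] = 2, the tower law gives 2 | [L:Q]. Likewise Q(∛236) ⊂ L with [Q(∛236):Q] = 3 (because 236 is not a perfect cube), so 3 | [L:Q]. As gcd(2,3) = 1, [L:Q] is divisible by 6. Conversely L is generated over Q by √203 and ∛236, so [L:Q] ≤ 2·3 = 6. Therefore [Q(√203, ∛236) : Q] = 6.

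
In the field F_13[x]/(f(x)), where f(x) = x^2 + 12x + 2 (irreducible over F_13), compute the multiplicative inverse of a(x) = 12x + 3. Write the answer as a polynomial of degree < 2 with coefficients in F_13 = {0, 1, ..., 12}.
a(x)^(-1) ≡ 5x + 10 (mod f(x))

Since f is irreducible over F_13, F_13[x]/(f) is a field and a(x) ≠ 0 has an inverse. Apply the extended Euclidean algorithm to f(x) and a(x) in F_13[x]: f(x) = (12x + 11)·a(x) + (8). The last nonzero remainder is the constant 8 = gcd(f, a) in F_13. Back-substituting through the division chain expresses 8 = s(x)·a(x) + t(x)·f(x) with s(x) ≡ x + 2 (mod f), so (x + 2)·a(x) ≡ 8 (mod f). Multiplying by 8^(-1) ≡ 5 in F_13 gives a(x)^(-1) ≡ 5·(x + 2) ≡ 5x + 10 (mod f). Check: (12x + 3)·(5x + 10) = 8x^2 + 5x + 4 ≡ 1 (mod x^2 + 12x + 2).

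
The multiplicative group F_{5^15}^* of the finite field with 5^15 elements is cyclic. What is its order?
|F_{5^15}^*| = 30517578124

F_{5^15} has 5^15 = 30517578125 elements; its multiplicative group consists of all nonzero elements, so |F_{5^15}^*| = 30517578125 - 1 = 30517578124. (It is cyclic since any finite subgroup of the multiplicative group of a field is cyclic.)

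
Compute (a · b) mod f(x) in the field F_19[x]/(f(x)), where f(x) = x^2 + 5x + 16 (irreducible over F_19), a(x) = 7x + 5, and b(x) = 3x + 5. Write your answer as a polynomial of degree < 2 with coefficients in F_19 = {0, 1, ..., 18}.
a · b ≡ 2x + 12 (mod f(x))

Multiply in F_19[x]: a(x)·b(x) = (7x + 5)·(3x + 5) = 2x^2 + 12x + 6. This has degree ≥ 2, so divide by f(x) over F_19: 2x^2 + 12x + 6 = (2)·(x^2 + 5x + 16) + (2x + 12). Hence a·b ≡ 2x + 12 (mod f). (F_19[x]/(f) is a field with 19^2 = 361 elements since f is irreducible of degree 2.)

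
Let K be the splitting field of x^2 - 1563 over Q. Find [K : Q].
[K : Q] = 2

f(x) = x^2 - 1563 factors as (x - √1563)(x + √1563). The splitting field is K = Q(√1563). Since 1563 is squarefree and > 1, it is not a perfect square, so x^2 - 1563 is irreducible over Q and [Q(√1563) : Q] = 2. Hence [K : Q] = 2.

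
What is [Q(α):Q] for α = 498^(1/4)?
[Q(α):Q] = 4

α is a root of x^4 - 498. By Eisenstein's criterion at the prime p = 2 (which divides the constant term 498 but p^2 = 4 does not, since 498 is squarefree), x^4 - 498 is irreducible over Q. Hence [Q(α):Q] = 4.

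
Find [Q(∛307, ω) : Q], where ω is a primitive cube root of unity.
[Q(∛307, ω) : Q] = 6

[Q(∛307):Q] = 3 (min poly x^3 - 307, irreducible since 307 is not a perfect cube). [Q(ω):Q] = 2 (min poly x^2 + x + 1). Since Q(∛307) ⊂ R and ω ∉ R, we have ω ∉ Q(∛307), so x^2 + x + 1 remains irreducible over Q(∛307) and [Q(∛307, ω) : Q(∛307)] = 2. By the tower law, [Q(∛307, ω) : Q] = 3 · 2 = 6. (In fact Q(∛307, ω) is the splitting field of x^3 - 307 over Q.)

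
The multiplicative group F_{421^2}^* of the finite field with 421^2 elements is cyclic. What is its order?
|F_{421^2}^*| = 177240

F_{421^2} has 421^2 = 177241 elements; its multiplicative group consists of all nonzero elements, so |F_{421^2}^*| = 177241 - 1 = 177240. (It is cyclic since any finite subgroup of the multiplicative group of a field is cyclic.)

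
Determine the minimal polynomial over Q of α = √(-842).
m_α(x) = x^2 + 842

α satisfies α^2 + 842 = 0, so x^2 + 842 annihilates α. Since d = -842 is squarefree and ≠ 1, it is not a perfect square in Q, so x^2 + 842 has no rational root and is therefore irreducible over Q (a degree-2 polynomial over a field is irreducible iff it has no root). Hence m_α(x) = x^2 + 842.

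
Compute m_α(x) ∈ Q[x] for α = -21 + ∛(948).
m_α(x) = x^3 + 63x^2 + 1323x + 8313

Set β = α + 21 = ∛(948), so β^3 = 948. Then (α + 21)^3 - 948 = 0, i.e. α is a root of g(x) = (x + 21)^3 - 948 = x^3 + 63x^2 + 1323x + 8313. Since g(x) = h(x + 21) where h(x) = x^3 - 948, and h is irreducible over Q (because 948 is not a perfect cube, so h has no rational root, and a monic cubic with no rational root is irreducible), g is also irreducible (irreducibility is preserved under the substitution x → x + 21). Hence m_α(x) = x^3 + 63x^2 + 1323x + 8313.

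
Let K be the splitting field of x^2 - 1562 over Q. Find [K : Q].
[K : Q] = 2

f(x) = x^2 - 1562 factors as (x - √1562)(x + √1562). The splitting field is K = Q(√1562). Since 1562 is squarefree and > 1, it is not a perfect square, so x^2 - 1562 is irreducible over Q and [Q(√1562) : Q] = 2. Hence [K : Q] = 2.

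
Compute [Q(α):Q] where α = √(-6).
[Q(α):Q] = 2

[Q(α):Q] equals the degree of the minimal polynomial of α. Here α^2 = -6 and x^2 + 6 is irreducible (d = -6 is squarefree, ≠ 1, hence not a square), so deg(m_α) = 2. Thus [Q(α):Q] = 2.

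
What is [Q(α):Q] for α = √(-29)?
[Q(α):Q] = 2

[Q(α):Q] equals the degree of the minimal polynomial of α. Here α^2 = -29 and x^2 + 29 is irreducible (d = -29 is squarefree, ≠ 1, hence not a square), so deg(m_α) = 2. Thus [Q(α):Q] = 2.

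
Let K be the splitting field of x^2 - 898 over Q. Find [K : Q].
[K : Q] = 2

f(x) = x^2 - 898 factors as (x - √898)(x + √898). The splitting field is K = Q(√898). Since 898 is squarefree and > 1, it is not a perfect square, so x^2 - 898 is irreducible over Q and [Q(√898) : Q] = 2. Hence [K : Q] = 2.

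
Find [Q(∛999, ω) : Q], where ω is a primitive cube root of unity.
[Q(∛999, ω) : Q] = 6

[Q(∛999):Q] = 3 (min poly x^3 - 999, irreducible since 999 is not a perfect cube). [Q(ω):Q] = 2 (min poly x^2 + x + 1). Since Q(∛999) ⊂ R and ω ∉ R, we have ω ∉ Q(∛999), so x^2 + x + 1 remains irreducible over Q(∛999) and [Q(∛999, ω) : Q(∛999)] = 2. By the tower law, [Q(∛999, ω) : Q] = 3 · 2 = 6. (In fact Q(∛999, ω) is the splitting field of x^3 - 999 over Q.)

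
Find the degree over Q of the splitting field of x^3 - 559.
[K : Q] = 6

The roots of x^3 - 559 are ∛559, ω∛559, ω^2∛559 where ω = e^(2πi/3) is a primitive cube root of unity, so K = Q(∛559, ω). Now [Q(∛559):Q] = 3 (since 559 is not a perfect cube, x^3 - 559 is irreducible) and [Q(ω):Q] = 2. Both 2 and 3 divide [K:Q], and [K:Q] ≤ 3·2 = 6, so [K:Q] = 6. (Equivalently: Q(∛559) ⊂ R but ω ∉ R, so [K : Q(∛559)] = 2.)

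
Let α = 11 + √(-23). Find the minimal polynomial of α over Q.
m_α(x) = x^2 - 22x + 144

From α - 11 = √(-23), squaring gives (α - 11)^2 = -23, i.e. α^2 - 22α + 121 = -23, so α^2 - 22α + 144 = 0. The discriminant of x^2 - 22x + 144 is (-22)^2 - 4·(144) = 484 - 576 = -92, and 4·(-23) is not a perfect square in Q since -23 is squarefree and ≠ 1. Hence x^2 - 22x + 144 is irreducible over Q and is the minimal polynomial of α.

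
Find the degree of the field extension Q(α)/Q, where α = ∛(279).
[Q(α):Q] = 3

The minimal polynomial of α is x^3 - 279, irreducible over Q since 279 is not a perfect cube (so x^3 - 279 has no rational root). Hence [Q(α):Q] = deg(m_α) = 3.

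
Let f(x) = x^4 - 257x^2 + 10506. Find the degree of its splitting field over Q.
[K : Q] = 4

Solving the quadratic in x^2: x^2 = (257 ± √(257^2 - 4·10506))/2 = (257 ± √24025)/2 = (257 ± 155)/2, giving x^2 = 51 or x^2 = 206. So f(x) = (x^2 - 51)(x^2 - 206) and the roots of f are ±√51, ±√206. Hence the splitting field is K = Q(√51, √206). Since 51 and 206 are distinct squarefree integers > 1, their product 10506 is not a perfect square, so √206 ∉ Q(√51). By the tower law [K:Q] = [Q(√51,√206):Q(√51)] · [Q(√51):Q] = 2 · 2 = 4.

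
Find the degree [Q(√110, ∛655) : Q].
[Q(√110, ∛655) : Q] = 6

Let L = Q(√110, ∛655). Since Q(√110) ⊂ L and [Q(√110):Q] = 2, the tower law gives 2 | [L:Q]. Likewise Q(∛655) ⊂ L with [Q(∛655):Q] = 3 (because 655 is not a perfect cube), so 3 | [L:Q]. As gcd(2,3) = 1, [L:Q] is divisible by 6. Conversely L is generated over Q by √110 and ∛655, so [L:Q] ≤ 2·3 = 6. Therefore [Q(√110, ∛655) : Q] = 6.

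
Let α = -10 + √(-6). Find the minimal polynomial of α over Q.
m_α(x) = x^2 + 20x + 106

From α + 10 = √(-6), squaring gives (α + 10)^2 = -6, i.e. α^2 + 20α + 100 = -6, so α^2 + 20α + 106 = 0. The discriminant of x^2 + 20x + 106 is (20)^2 - 4·(106) = 400 - 424 = -24, and 4·(-6) is not a perfect square in Q since -6 is squarefree and ≠ 1. Hence x^2 + 20x + 106 is irreducible over Q and is the minimal polynomial of α.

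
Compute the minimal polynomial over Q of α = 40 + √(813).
m_α(x) = x^2 - 80x + 787

From α - 40 = √(813), squaring gives (α - 40)^2 = 813, i.e. α^2 - 80α + 1600 = 813, so α^2 - 80α + 787 = 0. The discriminant of x^2 - 80x + 787 is (-80)^2 - 4·(787) = 6400 - 3148 = 3252, and 4·(813) is not a perfect square in Q since 813 is squarefree and ≠ 1. Hence x^2 - 80x + 787 is irreducible over Q and is the minimal polynomial of α.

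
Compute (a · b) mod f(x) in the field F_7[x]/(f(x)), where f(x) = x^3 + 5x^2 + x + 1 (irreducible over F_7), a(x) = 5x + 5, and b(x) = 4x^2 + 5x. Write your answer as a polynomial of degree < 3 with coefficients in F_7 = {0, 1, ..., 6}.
a · b ≡ x^2 + 5x + 1 (mod f(x))

Multiply in F_7[x]: a(x)·b(x) = (5x + 5)·(4x^2 + 5x) = 6x^3 + 3x^2 + 4x. This has degree ≥ 3, so divide by f(x) over F_7: 6x^3 + 3x^2 + 4x = (6)·(x^3 + 5x^2 + x + 1) + (x^2 + 5x + 1). Hence a·b ≡ x^2 + 5x + 1 (mod f). (F_7[x]/(f) is a field with 7^3 = 343 elements since f is irreducible of degree 3.)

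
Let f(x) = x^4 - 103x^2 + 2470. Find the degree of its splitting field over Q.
[K : Q] = 4

Solving the quadratic in x^2: x^2 = (103 ± √(103^2 - 4·2470))/2 = (103 ± √729)/2 = (103 ± 27)/2, giving x^2 = 65 or x^2 = 38. So f(x) = (x^2 - 65)(x^2 - 38) and the roots of f are ±√65, ±√38. Hence the splitting field is K = Q(√65, √38). Since 65 and 38 are distinct squarefree integers > 1, their product 2470 is not a perfect square, so √38 ∉ Q(√65). By the tower law [K:Q] = [Q(√65,√38):Q(√65)] · [Q(√65):Q] = 2 · 2 = 4.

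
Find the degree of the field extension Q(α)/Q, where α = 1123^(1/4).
[Q(α):Q] = 4

α is a root of x^4 - 1123. By Eisenstein's criterion at the prime p = 1123 (which divides the constant term 1123 but p^2 = 1261129 does not, since 1123 is squarefree), x^4 - 1123 is irreducible over Q. Hence [Q(α):Q] = 4.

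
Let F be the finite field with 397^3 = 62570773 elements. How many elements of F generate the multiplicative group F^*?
There are φ(62570772) = 18338400 primitive elements

F_q^* is cyclic of order q - 1 = 62570772. A cyclic group of order m has exactly φ(m) generators. Here m = 62570772 = 2^2 · 3^3 · 11 · 31 · 1699, so the number of primitive elements is φ(62570772) = 18338400.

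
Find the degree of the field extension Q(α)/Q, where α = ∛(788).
[Q(α):Q] = 3

The minimal polynomial of α is x^3 - 788, irreducible over Q since 788 is not a perfect cube (so x^3 - 788 has no rational root). Hence [Q(α):Q] = deg(m_α) = 3.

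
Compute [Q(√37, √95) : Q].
[Q(√37, √95) : Q] = 4

[Q(√37):Q] = 2 (min poly x^2 - 37, irreducible since 37 is squarefree > 1). For the top step, suppose √95 ∈ Q(√37), say √95 = c + d√37 with c, d ∈ Q. Squaring: 95 = c^2 + 37d^2 + 2cd√37. Since √37 ∉ Q this forces 2cd = 0. If d = 0 then √95 = c ∈ Q, contradicting 95 squarefree > 1. If c = 0 then 95 = 37d^2, so 37·95 = (37d)^2 is a perfect square in Q — but 37·95 = 3515 is not a perfect square (since 37 and 95 are distinct squarefree integers). Contradiction. Hence √95 ∉ Q(√37), so x^2 - 95 stays irreducible over Q(√37) and [Q(√37, √95) : Q(√37)] = 2. By the tower law, [Q(√37, √95) : Q] = 2 · 2 = 4.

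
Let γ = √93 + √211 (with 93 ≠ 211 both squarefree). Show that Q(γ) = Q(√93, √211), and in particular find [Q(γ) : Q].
[Q(γ) : Q] = 4 (equivalently, Q(γ) = Q(√93, √211))

Obviously Q(γ) ⊆ Q(√93, √211), and [Q(√93, √211):Q] = 4 (since 93, 211 are distinct squarefree integers > 1 with 19623 not a perfect square). To show equality we compute the minimal polynomial of γ. From γ = √93 + √211: γ^2 = 93 + 2√(19623) + 211 = 304 + 2√(19623), so γ^2 - 304 = 2√(19623); squaring, (γ^2 - 304)^2 = 4·19623, i.e. γ^4 - 608γ^2 + 92416 - 78492 = 0, i.e. γ^4 - 608γ^2 + 13924 = 0. So γ is a root of x^4 - 608x^2 + 13924. This polynomial is irreducible over Q: it has no rational root (each ±√93 ± √211 is irrational), and any factorization into two quadratics over Q would force √(19623) ∈ Q (pairing opposite roots) or √93, √211 ∈ Q (other pairings), all impossible. Hence [Q(γ):Q] = 4 = [Q(√93, √211):Q], so Q(γ) = Q(√93, √211).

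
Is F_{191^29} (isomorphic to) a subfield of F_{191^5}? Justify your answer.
No: F_{191^29} is not a subfield of F_{191^5}

F_{p^m} embeds in F_{p^n} iff m | n. Here 29 ∤ 5 (since 5 = 0·29 + 5 with remainder 5 ≠ 0), so F_{191^29} is not a subfield of F_{191^5}. Equivalently: if it were, the tower law would give 29 = [F_{191^29}:F_191] dividing [F_{191^5}:F_191] = 5, contradiction.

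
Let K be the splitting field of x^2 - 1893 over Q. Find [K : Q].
[K : Q] = 2

f(x) = x^2 - 1893 factors as (x - √1893)(x + √1893). The splitting field is K = Q(√1893). Since 1893 is squarefree and > 1, it is not a perfect square, so x^2 - 1893 is irreducible over Q and [Q(√1893) : Q] = 2. Hence [K : Q] = 2.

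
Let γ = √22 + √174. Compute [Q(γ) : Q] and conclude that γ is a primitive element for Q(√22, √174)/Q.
[Q(γ) : Q] = 4 (equivalently, Q(γ) = Q(√22, √174))

Obviously Q(γ) ⊆ Q(√22, √174), and [Q(√22, √174):Q] = 4 (since 22, 174 are distinct squarefree integers > 1 with 3828 not a perfect square). To show equality we compute the minimal polynomial of γ. From γ = √22 + √174: γ^2 = 22 + 2√(3828) + 174 = 196 + 2√(3828), so γ^2 - 196 = 2√(3828); squaring, (γ^2 - 196)^2 = 4·3828, i.e. γ^4 - 392γ^2 + 38416 - 15312 = 0, i.e. γ^4 - 392γ^2 + 23104 = 0. So γ is a root of x^4 - 392x^2 + 23104. This polynomial is irreducible over Q: it has no rational root (each ±√22 ± √174 is irrational), and any factorization into two quadratics over Q would force √(3828) ∈ Q (pairing opposite roots) or √22, √174 ∈ Q (other pairings), all impossible. Hence [Q(γ):Q] = 4 = [Q(√22, √174):Q], so Q(γ) = Q(√22, √174).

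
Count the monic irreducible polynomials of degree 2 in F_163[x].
There are 13203 monic irreducible polynomials of degree 2 over F_163

Each element of F_{163^2} that lies in no proper subfield is a root of exactly one monic irreducible of degree 2 over F_163, and each such polynomial has 2 distinct roots in F_{163^2}. By Möbius inversion the count is N_163(2) = (1/2) Σ_{d|2} μ(2/d) · 163^d = (1/2)(μ(2)·163^1 + μ(1)·163^2) = 26406/2 = 13203.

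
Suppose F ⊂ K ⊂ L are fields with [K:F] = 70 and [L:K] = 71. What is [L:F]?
[L:F] = 4970

The tower law says that for any tower of field extensions F ⊂ K ⊂ L with finite degrees, [L:F] = [L:K] · [K:F]. Here this gives [L:F] = 71 · 70 = 4970.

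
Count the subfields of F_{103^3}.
F_{103^3} has 2 subfields

The subfields of F_{p^n} are exactly the fields F_{p^d} for d | n (each is the fixed field of the unique index-d subgroup of Gal(F_{p^n}/F_p) ≅ Z/nZ). The divisors of n = 3 are {1, 3}, giving 2 subfields: F_{103^1}, F_{103^3}.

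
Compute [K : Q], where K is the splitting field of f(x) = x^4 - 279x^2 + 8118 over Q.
[K : Q] = 4

Solving the quadratic in x^2: x^2 = (279 ± √(279^2 - 4·8118))/2 = (279 ± √45369)/2 = (279 ± 213)/2, giving x^2 = 33 or x^2 = 246. So f(x) = (x^2 - 33)(x^2 - 246) and the roots of f are ±√33, ±√246. Hence the splitting field is K = Q(√33, √246). Since 33 and 246 are distinct squarefree integers > 1, their product 8118 is not a perfect square, so √246 ∉ Q(√33). By the tower law [K:Q] = [Q(√33,√246):Q(√33)] · [Q(√33):Q] = 2 · 2 = 4.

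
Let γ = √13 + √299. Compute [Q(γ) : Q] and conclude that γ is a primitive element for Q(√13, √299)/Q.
[Q(γ) : Q] = 4 (equivalently, Q(γ) = Q(√13, √299))

Obviously Q(γ) ⊆ Q(√13, √299), and [Q(√13, √299):Q] = 4 (since 13, 299 are distinct squarefree integers > 1 with 3887 not a perfect square). To show equality we compute the minimal polynomial of γ. From γ = √13 + √299: γ^2 = 13 + 2√(3887) + 299 = 312 + 2√(3887), so γ^2 - 312 = 2√(3887); squaring, (γ^2 - 312)^2 = 4·3887, i.e. γ^4 - 624γ^2 + 97344 - 15548 = 0, i.e. γ^4 - 624γ^2 + 81796 = 0. So γ is a root of x^4 - 624x^2 + 81796. This polynomial is irreducible over Q: it has no rational root (each ±√13 ± √299 is irrational), and any factorization into two quadratics over Q would force √(3887) ∈ Q (pairing opposite roots) or √13, √299 ∈ Q (other pairings), all impossible. Hence [Q(γ):Q] = 4 = [Q(√13, √299):Q], so Q(γ) = Q(√13, √299).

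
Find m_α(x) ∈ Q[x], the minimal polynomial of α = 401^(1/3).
m_α(x) = x^3 - 401

α satisfies α^3 = 401, so x^3 - 401 annihilates α. By the rational root test, a rational root p/q (in lowest terms) of x^3 - 401 would satisfy p^3 = 401 q^3, forcing q = 1 and p^3 = 401; but 401 is not a perfect cube, contradiction. A monic cubic over Q with no rational root is irreducible (any nontrivial factorization would include a linear factor). Hence x^3 - 401 is the minimal polynomial of α, and in particular [Q(α):Q] = 3.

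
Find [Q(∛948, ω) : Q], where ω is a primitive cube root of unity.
[Q(∛948, ω) : Q] = 6

[Q(∛948):Q] = 3 (min poly x^3 - 948, irreducible since 948 is not a perfect cube). [Q(ω):Q] = 2 (min poly x^2 + x + 1). Since Q(∛948) ⊂ R and ω ∉ R, we have ω ∉ Q(∛948), so x^2 + x + 1 remains irreducible over Q(∛948) and [Q(∛948, ω) : Q(∛948)] = 2. By the tower law, [Q(∛948, ω) : Q] = 3 · 2 = 6. (In fact Q(∛948, ω) is the splitting field of x^3 - 948 over Q.)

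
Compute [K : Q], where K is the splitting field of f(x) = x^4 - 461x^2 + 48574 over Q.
[K : Q] = 4

Solving the quadratic in x^2: x^2 = (461 ± √(461^2 - 4·48574))/2 = (461 ± √18225)/2 = (461 ± 135)/2, giving x^2 = 163 or x^2 = 298. So f(x) = (x^2 - 163)(x^2 - 298) and the roots of f are ±√163, ±√298. Hence the splitting field is K = Q(√163, √298). Since 163 and 298 are distinct squarefree integers > 1, their product 48574 is not a perfect square, so √298 ∉ Q(√163). By the tower law [K:Q] = [Q(√163,√298):Q(√163)] · [Q(√163):Q] = 2 · 2 = 4.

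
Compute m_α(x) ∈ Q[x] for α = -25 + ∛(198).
m_α(x) = x^3 + 75x^2 + 1875x + 15427

Set β = α + 25 = ∛(198), so β^3 = 198. Then (α + 25)^3 - 198 = 0, i.e. α is a root of g(x) = (x + 25)^3 - 198 = x^3 + 75x^2 + 1875x + 15427. Since g(x) = h(x + 25) where h(x) = x^3 - 198, and h is irreducible over Q (because 198 is not a perfect cube, so h has no rational root, and a monic cubic with no rational root is irreducible), g is also irreducible (irreducibility is preserved under the substitution x → x + 25). Hence m_α(x) = x^3 + 75x^2 + 1875x + 15427.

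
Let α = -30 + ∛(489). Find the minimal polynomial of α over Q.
m_α(x) = x^3 + 90x^2 + 2700x + 26511

Set β = α + 30 = ∛(489), so β^3 = 489. Then (α + 30)^3 - 489 = 0, i.e. α is a root of g(x) = (x + 30)^3 - 489 = x^3 + 90x^2 + 2700x + 26511. Since g(x) = h(x + 30) where h(x) = x^3 - 489, and h is irreducible over Q (because 489 is not a perfect cube, so h has no rational root, and a monic cubic with no rational root is irreducible), g is also irreducible (irreducibility is preserved under the substitution x → x + 30). Hence m_α(x) = x^3 + 90x^2 + 2700x + 26511.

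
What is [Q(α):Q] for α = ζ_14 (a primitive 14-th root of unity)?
[Q(α):Q] = 6

The minimal polynomial of ζ_14 over Q is the 14-th cyclotomic polynomial Φ_14(x), which is irreducible over Q and has degree φ(14) = 6. Hence [Q(α):Q] = φ(14) = 6.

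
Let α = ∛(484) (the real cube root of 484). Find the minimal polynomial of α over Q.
m_α(x) = x^3 - 484

α satisfies α^3 = 484, so x^3 - 484 annihilates α. By the rational root test, a rational root p/q (in lowest terms) of x^3 - 484 would satisfy p^3 = 484 q^3, forcing q = 1 and p^3 = 484; but 484 is not a perfect cube, contradiction. A monic cubic over Q with no rational root is irreducible (any nontrivial factorization would include a linear factor). Hence x^3 - 484 is the minimal polynomial of α, and in particular [Q(α):Q] = 3.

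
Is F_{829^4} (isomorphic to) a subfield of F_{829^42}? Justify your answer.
No: F_{829^4} is not a subfield of F_{829^42}

F_{p^m} embeds in F_{p^n} iff m | n. Here 4 ∤ 42 (since 42 = 10·4 + 2 with remainder 2 ≠ 0), so F_{829^4} is not a subfield of F_{829^42}. Equivalently: if it were, the tower law would give 4 = [F_{829^4}:F_829] dividing [F_{829^42}:F_829] = 42, contradiction.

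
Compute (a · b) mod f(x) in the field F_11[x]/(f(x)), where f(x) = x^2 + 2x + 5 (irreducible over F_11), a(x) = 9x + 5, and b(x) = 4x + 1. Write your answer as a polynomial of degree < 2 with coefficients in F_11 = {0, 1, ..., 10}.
a · b ≡ x + 1 (mod f(x))

Multiply in F_11[x]: a(x)·b(x) = (9x + 5)·(4x + 1) = 3x^2 + 7x + 5. This has degree ≥ 2, so divide by f(x) over F_11: 3x^2 + 7x + 5 = (3)·(x^2 + 2x + 5) + (x + 1). Hence a·b ≡ x + 1 (mod f). (F_11[x]/(f) is a field with 11^2 = 121 elements since f is irreducible of degree 2.)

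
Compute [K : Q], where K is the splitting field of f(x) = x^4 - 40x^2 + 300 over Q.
[K : Q] = 4

Solving the quadratic in x^2: x^2 = (40 ± √(40^2 - 4·300))/2 = (40 ± √400)/2 = (40 ± 20)/2, giving x^2 = 10 or x^2 = 30. So f(x) = (x^2 - 10)(x^2 - 30) and the roots of f are ±√10, ±√30. Hence the splitting field is K = Q(√10, √30). Since 10 and 30 are distinct squarefree integers > 1, their product 300 is not a perfect square, so √30 ∉ Q(√10). By the tower law [K:Q] = [Q(√10,√30):Q(√10)] · [Q(√10):Q] = 2 · 2 = 4.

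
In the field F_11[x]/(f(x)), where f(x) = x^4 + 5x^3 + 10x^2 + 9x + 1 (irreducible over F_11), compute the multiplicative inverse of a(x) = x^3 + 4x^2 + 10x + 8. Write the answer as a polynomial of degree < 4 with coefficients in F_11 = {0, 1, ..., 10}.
a(x)^(-1) ≡ 5x^3 + 7x^2 + 1 (mod f(x))

Since f is irreducible over F_11, F_11[x]/(f) is a field and a(x) ≠ 0 has an inverse. Apply the extended Euclidean algorithm to f(x) and a(x) in F_11[x]: f(x) = (x + 1)·a(x) + (7x^2 + 2x + 4);  a(x) = (8x + 3)·(7x^2 + 2x + 4) + (5x + 7);  (7x^2 + 2x + 4) = (8x + 9)·(5x + 7) + (7). The last nonzero remainder is the constant 7 = gcd(f, a) in F_11. Back-substituting through the division chain expresses 7 = s(x)·a(x) + t(x)·f(x) with s(x) ≡ 2x^3 + 5x^2 + 7 (mod f), so (2x^3 + 5x^2 + 7)·a(x) ≡ 7 (mod f). Multiplying by 7^(-1) ≡ 8 in F_11 gives a(x)^(-1) ≡ 8·(2x^3 + 5x^2 + 7) ≡ 5x^3 + 7x^2 + 1 (mod f). Check: (x^3 + 4x^2 + 10x + 8)·(5x^3 + 7x^2 + 1) = 5x^6 + 5x^5 + x^4 + x^3 + 5x^2 + 10x + 8 ≡ 1 (mod x^4 + 5x^3 + 10x^2 + 9x + 1).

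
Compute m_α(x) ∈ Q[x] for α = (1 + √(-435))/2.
m_α(x) = x^2 - x + 109

From 2α - 1 = √(-435), squaring gives (2α - 1)^2 = -435, i.e. 4α^2 - 4α + 1 = -435, so α^2 - α + (1 + 435)/4 = 0. Since -435 ≡ 1 (mod 4), (1 + 435)/4 = 109 ∈ Z. The polynomial x^2 - x + 109 has discriminant 1 - 4·(109) = -435, which is not a perfect square in Q (d = -435 is squarefree and ≠ 1), so x^2 - x + 109 is irreducible over Q. It is the minimal polynomial of α.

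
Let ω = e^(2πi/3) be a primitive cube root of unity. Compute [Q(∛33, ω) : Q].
[Q(∛33, ω) : Q] = 6

[Q(∛33):Q] = 3 (min poly x^3 - 33, irreducible since 33 is not a perfect cube). [Q(ω):Q] = 2 (min poly x^2 + x + 1). Since Q(∛33) ⊂ R and ω ∉ R, we have ω ∉ Q(∛33), so x^2 + x + 1 remains irreducible over Q(∛33) and [Q(∛33, ω) : Q(∛33)] = 2. By the tower law, [Q(∛33, ω) : Q] = 3 · 2 = 6. (In fact Q(∛33, ω) is the splitting field of x^3 - 33 over Q.)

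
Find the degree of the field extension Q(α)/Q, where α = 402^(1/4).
[Q(α):Q] = 4

α is a root of x^4 - 402. By Eisenstein's criterion at the prime p = 2 (which divides the constant term 402 but p^2 = 4 does not, since 402 is squarefree), x^4 - 402 is irreducible over Q. Hence [Q(α):Q] = 4.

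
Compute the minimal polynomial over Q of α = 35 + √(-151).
m_α(x) = x^2 - 70x + 1376

From α - 35 = √(-151), squaring gives (α - 35)^2 = -151, i.e. α^2 - 70α + 1225 = -151, so α^2 - 70α + 1376 = 0. The discriminant of x^2 - 70x + 1376 is (-70)^2 - 4·(1376) = 4900 - 5504 = -604, and 4·(-151) is not a perfect square in Q since -151 is squarefree and ≠ 1. Hence x^2 - 70x + 1376 is irreducible over Q and is the minimal polynomial of α.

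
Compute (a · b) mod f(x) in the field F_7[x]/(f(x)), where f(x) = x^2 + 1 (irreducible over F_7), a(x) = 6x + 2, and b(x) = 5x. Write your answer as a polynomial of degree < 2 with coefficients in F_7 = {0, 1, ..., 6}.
a · b ≡ 3x + 5 (mod f(x))

Multiply in F_7[x]: a(x)·b(x) = (6x + 2)·(5x) = 2x^2 + 3x. This has degree ≥ 2, so divide by f(x) over F_7: 2x^2 + 3x = (2)·(x^2 + 1) + (3x + 5). Hence a·b ≡ 3x + 5 (mod f). (F_7[x]/(f) is a field with 7^2 = 49 elements since f is irreducible of degree 2.)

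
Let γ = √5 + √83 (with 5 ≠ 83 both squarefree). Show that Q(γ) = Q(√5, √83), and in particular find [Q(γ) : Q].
[Q(γ) : Q] = 4 (equivalently, Q(γ) = Q(√5, √83))

Obviously Q(γ) ⊆ Q(√5, √83), and [Q(√5, √83):Q] = 4 (since 5, 83 are distinct squarefree integers > 1 with 415 not a perfect square). To show equality we compute the minimal polynomial of γ. From γ = √5 + √83: γ^2 = 5 + 2√(415) + 83 = 88 + 2√(415), so γ^2 - 88 = 2√(415); squaring, (γ^2 - 88)^2 = 4·415, i.e. γ^4 - 176γ^2 + 7744 - 1660 = 0, i.e. γ^4 - 176γ^2 + 6084 = 0. So γ is a root of x^4 - 176x^2 + 6084. This polynomial is irreducible over Q: it has no rational root (each ±√5 ± √83 is irrational), and any factorization into two quadratics over Q would force √(415) ∈ Q (pairing opposite roots) or √5, √83 ∈ Q (other pairings), all impossible. Hence [Q(γ):Q] = 4 = [Q(√5, √83):Q], so Q(γ) = Q(√5, √83).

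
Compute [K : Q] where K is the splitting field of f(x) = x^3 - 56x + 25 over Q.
[K : Q] = 6

By the rational root test, any rational root of the monic integer polynomial f(x) = x^3 - 56x + 25 must be an integer dividing the constant term 25, i.e. one of ±{1, 5, 25}. Evaluating: f(1) = -30, f(-1) = 80, f(5) = -130, f(-5) = 180, f(25) = 14250, f(-25) = -14200; none is 0, so f has no rational root and is therefore irreducible over Q (a cubic with no linear factor over a field is irreducible). For an irreducible cubic, the Galois group is A_3 or S_3 according as the discriminant disc(f) = -4a^3 - 27b^2 = -4·(-56)^3 - 27·(25)^2 = 685589 is or is not a square in Q. Here disc(f) = 685589 is not a perfect square in Q, so the Galois group of f over Q is not contained in A_3 and must be all of S_3. The splitting field has degree |S_3| = 6 over Q, so [K : Q] = 6.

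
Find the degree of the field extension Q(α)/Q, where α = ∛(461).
[Q(α):Q] = 3

The minimal polynomial of α is x^3 - 461, irreducible over Q since 461 is not a perfect cube (so x^3 - 461 has no rational root). Hence [Q(α):Q] = deg(m_α) = 3.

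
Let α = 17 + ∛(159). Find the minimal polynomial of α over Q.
m_α(x) = x^3 - 51x^2 + 867x - 5072

Set β = α - 17 = ∛(159), so β^3 = 159. Then (α - 17)^3 - 159 = 0, i.e. α is a root of g(x) = (x - 17)^3 - 159 = x^3 - 51x^2 + 867x - 5072. Since g(x) = h(x - 17) where h(x) = x^3 - 159, and h is irreducible over Q (because 159 is not a perfect cube, so h has no rational root, and a monic cubic with no rational root is irreducible), g is also irreducible (irreducibility is preserved under the substitution x → x - 17). Hence m_α(x) = x^3 - 51x^2 + 867x - 5072.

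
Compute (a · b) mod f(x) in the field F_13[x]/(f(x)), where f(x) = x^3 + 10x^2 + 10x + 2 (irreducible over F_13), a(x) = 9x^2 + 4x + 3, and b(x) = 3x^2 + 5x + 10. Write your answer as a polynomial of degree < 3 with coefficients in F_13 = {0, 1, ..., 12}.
a · b ≡ 3x^2 + 12x + 1 (mod f(x))

Multiply in F_13[x]: a(x)·b(x) = (9x^2 + 4x + 3)·(3x^2 + 5x + 10) = x^4 + 5x^3 + 2x^2 + 3x + 4. This has degree ≥ 3, so divide by f(x) over F_13: x^4 + 5x^3 + 2x^2 + 3x + 4 = (x + 8)·(x^3 + 10x^2 + 10x + 2) + (3x^2 + 12x + 1). Hence a·b ≡ 3x^2 + 12x + 1 (mod f). (F_13[x]/(f) is a field with 13^3 = 2197 elements since f is irreducible of degree 3.)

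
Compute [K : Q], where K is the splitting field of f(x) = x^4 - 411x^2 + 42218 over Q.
[K : Q] = 4

Solving the quadratic in x^2: x^2 = (411 ± √(411^2 - 4·42218))/2 = (411 ± √49)/2 = (411 ± 7)/2, giving x^2 = 209 or x^2 = 202. So f(x) = (x^2 - 209)(x^2 - 202) and the roots of f are ±√209, ±√202. Hence the splitting field is K = Q(√209, √202). Since 209 and 202 are distinct squarefree integers > 1, their product 42218 is not a perfect square, so √202 ∉ Q(√209). By the tower law [K:Q] = [Q(√209,√202):Q(√209)] · [Q(√209):Q] = 2 · 2 = 4.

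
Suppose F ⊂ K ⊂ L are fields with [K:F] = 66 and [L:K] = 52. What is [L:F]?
[L:F] = 3432

The tower law says that for any tower of field extensions F ⊂ K ⊂ L with finite degrees, [L:F] = [L:K] · [K:F]. Here this gives [L:F] = 52 · 66 = 3432.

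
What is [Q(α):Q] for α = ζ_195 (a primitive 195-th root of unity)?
[Q(α):Q] = 96

The minimal polynomial of ζ_195 over Q is the 195-th cyclotomic polynomial Φ_195(x), which is irreducible over Q and has degree φ(195) = 96. Hence [Q(α):Q] = φ(195) = 96.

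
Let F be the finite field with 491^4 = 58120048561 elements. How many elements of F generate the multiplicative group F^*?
There are φ(58120048560) = 12857671680 primitive elements

F_q^* is cyclic of order q - 1 = 58120048560. A cyclic group of order m has exactly φ(m) generators. Here m = 58120048560 = 2^4 · 3 · 5 · 7^2 · 41 · 149 · 809, so the number of primitive elements is φ(58120048560) = 12857671680.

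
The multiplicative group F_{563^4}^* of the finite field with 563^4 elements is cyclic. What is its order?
|F_{563^4}^*| = 100469346960

F_{563^4} has 563^4 = 100469346961 elements; its multiplicative group consists of all nonzero elements, so |F_{563^4}^*| = 100469346961 - 1 = 100469346960. (It is cyclic since any finite subgroup of the multiplicative group of a field is cyclic.)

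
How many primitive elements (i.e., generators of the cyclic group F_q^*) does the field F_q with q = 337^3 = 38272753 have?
There are φ(38272752) = 10668672 primitive elements

F_q^* is cyclic of order q - 1 = 38272752. A cyclic group of order m has exactly φ(m) generators. Here m = 38272752 = 2^4 · 3^2 · 7 · 43 · 883, so the number of primitive elements is φ(38272752) = 10668672.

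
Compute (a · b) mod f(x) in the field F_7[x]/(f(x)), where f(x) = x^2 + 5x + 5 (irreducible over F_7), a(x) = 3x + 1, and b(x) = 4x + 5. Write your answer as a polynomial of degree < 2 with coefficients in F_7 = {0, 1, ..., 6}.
a · b ≡ x + 1 (mod f(x))

Multiply in F_7[x]: a(x)·b(x) = (3x + 1)·(4x + 5) = 5x^2 + 5x + 5. This has degree ≥ 2, so divide by f(x) over F_7: 5x^2 + 5x + 5 = (5)·(x^2 + 5x + 5) + (x + 1). Hence a·b ≡ x + 1 (mod f). (F_7[x]/(f) is a field with 7^2 = 49 elements since f is irreducible of degree 2.)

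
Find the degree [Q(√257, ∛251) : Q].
[Q(√257, ∛251) : Q] = 6

Let L = Q(√257, ∛251). Since Q(√257) ⊂ L and [Q(√257):Q] = 2, the tower law gives 2 | [L:Q]. Likewise Q(∛251) ⊂ L with [Q(∛251):Q] = 3 (because 251 is not a perfect cube), so 3 | [L:Q]. As gcd(2,3) = 1, [L:Q] is divisible by 6. Conversely L is generated over Q by √257 and ∛251, so [L:Q] ≤ 2·3 = 6. Therefore [Q(√257, ∛251) : Q] = 6.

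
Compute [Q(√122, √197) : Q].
[Q(√122, √197) : Q] = 4

[Q(√122):Q] = 2 (min poly x^2 - 122, irreducible since 122 is squarefree > 1). For the top step, suppose √197 ∈ Q(√122), say √197 = c + d√122 with c, d ∈ Q. Squaring: 197 = c^2 + 122d^2 + 2cd√122. Since √122 ∉ Q this forces 2cd = 0. If d = 0 then √197 = c ∈ Q, contradicting 197 squarefree > 1. If c = 0 then 197 = 122d^2, so 122·197 = (122d)^2 is a perfect square in Q — but 122·197 = 24034 is not a perfect square (since 122 and 197 are distinct squarefree integers). Contradiction. Hence √197 ∉ Q(√122), so x^2 - 197 stays irreducible over Q(√122) and [Q(√122, √197) : Q(√122)] = 2. By the tower law, [Q(√122, √197) : Q] = 2 · 2 = 4.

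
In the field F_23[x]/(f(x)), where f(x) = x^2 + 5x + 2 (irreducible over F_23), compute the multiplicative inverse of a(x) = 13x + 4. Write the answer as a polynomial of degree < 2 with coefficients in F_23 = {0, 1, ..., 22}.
a(x)^(-1) ≡ 5x + 4 (mod f(x))

Since f is irreducible over F_23, F_23[x]/(f) is a field and a(x) ≠ 0 has an inverse. Apply the extended Euclidean algorithm to f(x) and a(x) in F_23[x]: f(x) = (16x + 22)·a(x) + (6). The last nonzero remainder is the constant 6 = gcd(f, a) in F_23. Back-substituting through the division chain expresses 6 = s(x)·a(x) + t(x)·f(x) with s(x) ≡ 7x + 1 (mod f), so (7x + 1)·a(x) ≡ 6 (mod f). Multiplying by 6^(-1) ≡ 4 in F_23 gives a(x)^(-1) ≡ 4·(7x + 1) ≡ 5x + 4 (mod f). Check: (13x + 4)·(5x + 4) = 19x^2 + 3x + 16 ≡ 1 (mod x^2 + 5x + 2).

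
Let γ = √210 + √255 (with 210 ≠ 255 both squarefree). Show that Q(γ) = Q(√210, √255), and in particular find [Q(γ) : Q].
[Q(γ) : Q] = 4 (equivalently, Q(γ) = Q(√210, √255))

Obviously Q(γ) ⊆ Q(√210, √255), and [Q(√210, √255):Q] = 4 (since 210, 255 are distinct squarefree integers > 1 with 53550 not a perfect square). To show equality we compute the minimal polynomial of γ. From γ = √210 + √255: γ^2 = 210 + 2√(53550) + 255 = 465 + 2√(53550), so γ^2 - 465 = 2√(53550); squaring, (γ^2 - 465)^2 = 4·53550, i.e. γ^4 - 930γ^2 + 216225 - 214200 = 0, i.e. γ^4 - 930γ^2 + 2025 = 0. So γ is a root of x^4 - 930x^2 + 2025. This polynomial is irreducible over Q: it has no rational root (each ±√210 ± √255 is irrational), and any factorization into two quadratics over Q would force √(53550) ∈ Q (pairing opposite roots) or √210, √255 ∈ Q (other pairings), all impossible. Hence [Q(γ):Q] = 4 = [Q(√210, √255):Q], so Q(γ) = Q(√210, √255).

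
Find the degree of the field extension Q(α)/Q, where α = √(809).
[Q(α):Q] = 2

[Q(α):Q] equals the degree of the minimal polynomial of α. Here α^2 = 809 and x^2 - 809 is irreducible (d = 809 is squarefree, ≠ 1, hence not a square), so deg(m_α) = 2. Thus [Q(α):Q] = 2.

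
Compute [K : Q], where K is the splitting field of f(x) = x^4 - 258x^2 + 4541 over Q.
[K : Q] = 4

Solving the quadratic in x^2: x^2 = (258 ± √(258^2 - 4·4541))/2 = (258 ± √48400)/2 = (258 ± 220)/2, giving x^2 = 239 or x^2 = 19. So f(x) = (x^2 - 239)(x^2 - 19) and the roots of f are ±√239, ±√19. Hence the splitting field is K = Q(√239, √19). Since 239 and 19 are distinct squarefree integers > 1, their product 4541 is not a perfect square, so √19 ∉ Q(√239). By the tower law [K:Q] = [Q(√239,√19):Q(√239)] · [Q(√239):Q] = 2 · 2 = 4.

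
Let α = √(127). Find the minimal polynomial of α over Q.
m_α(x) = x^2 - 127

α satisfies α^2 - 127 = 0, so x^2 - 127 annihilates α. Since d = 127 is squarefree and ≠ 1, it is not a perfect square in Q, so x^2 - 127 has no rational root and is therefore irreducible over Q (a degree-2 polynomial over a field is irreducible iff it has no root). Hence m_α(x) = x^2 - 127.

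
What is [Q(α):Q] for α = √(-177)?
[Q(α):Q] = 2

[Q(α):Q] equals the degree of the minimal polynomial of α. Here α^2 = -177 and x^2 + 177 is irreducible (d = -177 is squarefree, ≠ 1, hence not a square), so deg(m_α) = 2. Thus [Q(α):Q] = 2.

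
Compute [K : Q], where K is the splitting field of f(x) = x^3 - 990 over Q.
[K : Q] = 6

The roots of x^3 - 990 are ∛990, ω∛990, ω^2∛990 where ω = e^(2πi/3) is a primitive cube root of unity, so K = Q(∛990, ω). Now [Q(∛990):Q] = 3 (since 990 is not a perfect cube, x^3 - 990 is irreducible) and [Q(ω):Q] = 2. Both 2 and 3 divide [K:Q], and [K:Q] ≤ 3·2 = 6, so [K:Q] = 6. (Equivalently: Q(∛990) ⊂ R but ω ∉ R, so [K : Q(∛990)] = 2.)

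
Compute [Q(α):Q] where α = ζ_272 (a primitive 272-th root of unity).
[Q(α):Q] = 128

The minimal polynomial of ζ_272 over Q is the 272-th cyclotomic polynomial Φ_272(x), which is irreducible over Q and has degree φ(272) = 128. Hence [Q(α):Q] = φ(272) = 128.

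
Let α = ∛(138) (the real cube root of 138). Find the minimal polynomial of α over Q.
m_α(x) = x^3 - 138

α satisfies α^3 = 138, so x^3 - 138 annihilates α. By the rational root test, a rational root p/q (in lowest terms) of x^3 - 138 would satisfy p^3 = 138 q^3, forcing q = 1 and p^3 = 138; but 138 is not a perfect cube, contradiction. A monic cubic over Q with no rational root is irreducible (any nontrivial factorization would include a linear factor). Hence x^3 - 138 is the minimal polynomial of α, and in particular [Q(α):Q] = 3.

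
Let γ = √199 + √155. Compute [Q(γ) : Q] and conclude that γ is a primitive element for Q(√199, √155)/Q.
[Q(γ) : Q] = 4 (equivalently, Q(γ) = Q(√199, √155))

Obviously Q(γ) ⊆ Q(√199, √155), and [Q(√199, √155):Q] = 4 (since 199, 155 are distinct squarefree integers > 1 with 30845 not a perfect square). To show equality we compute the minimal polynomial of γ. From γ = √199 + √155: γ^2 = 199 + 2√(30845) + 155 = 354 + 2√(30845), so γ^2 - 354 = 2√(30845); squaring, (γ^2 - 354)^2 = 4·30845, i.e. γ^4 - 708γ^2 + 125316 - 123380 = 0, i.e. γ^4 - 708γ^2 + 1936 = 0. So γ is a root of x^4 - 708x^2 + 1936. This polynomial is irreducible over Q: it has no rational root (each ±√199 ± √155 is irrational), and any factorization into two quadratics over Q would force √(30845) ∈ Q (pairing opposite roots) or √199, √155 ∈ Q (other pairings), all impossible. Hence [Q(γ):Q] = 4 = [Q(√199, √155):Q], so Q(γ) = Q(√199, √155).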